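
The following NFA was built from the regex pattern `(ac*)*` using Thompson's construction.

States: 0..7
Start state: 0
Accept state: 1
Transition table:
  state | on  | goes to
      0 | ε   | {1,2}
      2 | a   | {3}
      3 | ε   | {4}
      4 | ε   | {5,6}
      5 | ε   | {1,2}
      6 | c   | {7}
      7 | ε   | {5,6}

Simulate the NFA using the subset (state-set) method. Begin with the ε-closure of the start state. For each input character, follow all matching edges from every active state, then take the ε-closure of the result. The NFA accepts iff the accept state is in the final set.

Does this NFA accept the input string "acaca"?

Answer: ACCEPT

Derivation:
initial (ε-close {0}): {0,1,2}
'a' @ 1: {1,2,3,4,5,6}  ✓accept
'c' @ 2: {1,2,5,6,7}  ✓accept
'a' @ 3: {1,2,3,4,5,6}  ✓accept
'c' @ 4: {1,2,5,6,7}  ✓accept
'a' @ 5: {1,2,3,4,5,6}  ✓accept
final: {1,2,3,4,5,6}; accept 1 in set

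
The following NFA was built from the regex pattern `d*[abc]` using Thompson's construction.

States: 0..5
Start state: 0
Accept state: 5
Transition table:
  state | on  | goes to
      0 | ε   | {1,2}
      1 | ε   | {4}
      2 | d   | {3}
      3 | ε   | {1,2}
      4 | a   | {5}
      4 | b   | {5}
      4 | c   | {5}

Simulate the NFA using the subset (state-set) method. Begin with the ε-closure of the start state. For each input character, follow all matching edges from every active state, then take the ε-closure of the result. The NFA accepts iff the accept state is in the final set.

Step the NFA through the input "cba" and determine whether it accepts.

start: ε-closure({0}) = {0,1,2,4}
'c' @ 1: {5}  [accepting]
'b' @ 2: {}  — no active states
rest 'a' ignored (set empty)
after full input: {}  (accept=5 not in)

Answer: REJECT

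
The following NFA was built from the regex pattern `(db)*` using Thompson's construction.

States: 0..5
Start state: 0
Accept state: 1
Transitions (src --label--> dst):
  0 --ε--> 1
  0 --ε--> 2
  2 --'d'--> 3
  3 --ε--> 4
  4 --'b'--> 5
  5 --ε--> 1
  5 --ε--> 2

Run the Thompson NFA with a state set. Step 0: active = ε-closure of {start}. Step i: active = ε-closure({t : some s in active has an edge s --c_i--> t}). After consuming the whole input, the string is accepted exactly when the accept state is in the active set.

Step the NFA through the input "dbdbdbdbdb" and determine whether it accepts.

S₀ = ε-closure({0}) = {0,1,2}
'd' @ 1: {3,4}
'b' @ 2: {1,2,5}  ✓accept
'd' @ 3: {3,4}
'b' @ 4: {1,2,5}  ✓accept
'd' @ 5: {3,4}
'b' @ 6: {1,2,5}  ✓accept
'd' @ 7: {3,4}
'b' @ 8: {1,2,5}  ✓accept
'd' @ 9: {3,4}
'b' @ 10: {1,2,5}  ✓accept
after full input: {1,2,5}  (accept=1 in)

Answer: ACCEPT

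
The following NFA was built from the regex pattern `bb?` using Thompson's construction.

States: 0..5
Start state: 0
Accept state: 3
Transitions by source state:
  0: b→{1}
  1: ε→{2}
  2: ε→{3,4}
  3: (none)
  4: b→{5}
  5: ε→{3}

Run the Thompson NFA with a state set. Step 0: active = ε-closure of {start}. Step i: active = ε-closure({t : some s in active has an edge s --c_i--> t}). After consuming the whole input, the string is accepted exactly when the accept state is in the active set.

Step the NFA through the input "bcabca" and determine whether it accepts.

start: ε-closure({0}) = {0}
'b' @ 1: {1,2,3,4}  [accepting]
'c' @ 2: {}  — state set empty
rest 'abca' ignored (set empty)
end set {} — state 3 not in

Answer: REJECT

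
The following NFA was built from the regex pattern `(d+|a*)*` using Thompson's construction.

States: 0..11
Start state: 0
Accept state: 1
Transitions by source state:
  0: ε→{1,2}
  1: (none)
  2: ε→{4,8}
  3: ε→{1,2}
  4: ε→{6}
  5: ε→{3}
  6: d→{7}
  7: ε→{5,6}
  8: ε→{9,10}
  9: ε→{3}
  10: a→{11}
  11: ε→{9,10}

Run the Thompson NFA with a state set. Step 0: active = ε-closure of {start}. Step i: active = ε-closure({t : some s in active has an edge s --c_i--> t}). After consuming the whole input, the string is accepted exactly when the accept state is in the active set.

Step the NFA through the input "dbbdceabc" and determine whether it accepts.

S₀ = ε-closure({0}) = {0,1,2,3,4,6,8,9,10}
'd' @ 1: {1,2,3,4,5,6,7,8,9,10}  [accepting]
'b' @ 2: {}  — no active states
rest 'bdceabc' ignored (set empty)
end set {} — state 1 not in

Answer: REJECT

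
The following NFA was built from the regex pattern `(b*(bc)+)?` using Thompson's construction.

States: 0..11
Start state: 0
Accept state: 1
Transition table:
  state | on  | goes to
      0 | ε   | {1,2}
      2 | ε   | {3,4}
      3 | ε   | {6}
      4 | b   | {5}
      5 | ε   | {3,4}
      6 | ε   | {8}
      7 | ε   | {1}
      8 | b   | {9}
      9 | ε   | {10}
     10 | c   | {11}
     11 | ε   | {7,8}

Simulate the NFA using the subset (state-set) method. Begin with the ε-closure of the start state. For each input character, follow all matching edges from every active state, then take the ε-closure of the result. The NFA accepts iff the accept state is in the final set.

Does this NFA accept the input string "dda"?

initial (ε-close {0}): {0,1,2,3,4,6,8}
'd' @ 1: {}  — dead — no transitions
rest 'da' ignored (set empty)
final: {}; accept 1 not in set

Answer: REJECT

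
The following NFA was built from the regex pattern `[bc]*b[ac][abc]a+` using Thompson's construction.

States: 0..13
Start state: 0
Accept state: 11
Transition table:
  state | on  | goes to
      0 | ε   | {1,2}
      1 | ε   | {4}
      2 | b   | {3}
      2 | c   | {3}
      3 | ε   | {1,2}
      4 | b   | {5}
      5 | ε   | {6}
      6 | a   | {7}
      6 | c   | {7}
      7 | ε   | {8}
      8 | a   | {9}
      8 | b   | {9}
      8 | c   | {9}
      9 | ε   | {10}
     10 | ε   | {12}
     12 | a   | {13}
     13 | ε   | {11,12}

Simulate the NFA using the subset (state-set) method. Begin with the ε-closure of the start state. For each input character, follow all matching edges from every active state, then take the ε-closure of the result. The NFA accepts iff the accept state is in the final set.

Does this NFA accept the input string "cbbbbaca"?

Answer: ACCEPT

Derivation:
initial (ε-close {0}): {0,1,2,4}
'c' @ 1: {1,2,3,4}
'b' @ 2: {1,2,3,4,5,6}
'b' @ 3: {1,2,3,4,5,6}
'b' @ 4: {1,2,3,4,5,6}
'b' @ 5: {1,2,3,4,5,6}
'a' @ 6: {7,8}
'c' @ 7: {9,10,12}
'a' @ 8: {11,12,13}  [accepting]
end set {11,12,13} — state 11 in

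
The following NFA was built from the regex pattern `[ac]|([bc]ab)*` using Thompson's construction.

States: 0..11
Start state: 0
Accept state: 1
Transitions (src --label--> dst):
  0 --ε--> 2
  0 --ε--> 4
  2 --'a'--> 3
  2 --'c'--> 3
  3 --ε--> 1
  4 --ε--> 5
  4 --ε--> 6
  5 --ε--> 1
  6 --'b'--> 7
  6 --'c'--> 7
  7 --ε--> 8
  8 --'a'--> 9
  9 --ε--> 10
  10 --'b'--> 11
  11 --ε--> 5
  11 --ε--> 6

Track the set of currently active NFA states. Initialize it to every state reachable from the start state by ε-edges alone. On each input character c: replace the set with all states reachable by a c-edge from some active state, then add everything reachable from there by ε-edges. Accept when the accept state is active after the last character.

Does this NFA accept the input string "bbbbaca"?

Answer: REJECT

Trace:
initial (ε-close {0}): {0,1,2,4,5,6}
'b' @ 1: {7,8}
'b' @ 2: {}  — no active states
rest 'bbaca' ignored (set empty)
end set {} — state 1 not in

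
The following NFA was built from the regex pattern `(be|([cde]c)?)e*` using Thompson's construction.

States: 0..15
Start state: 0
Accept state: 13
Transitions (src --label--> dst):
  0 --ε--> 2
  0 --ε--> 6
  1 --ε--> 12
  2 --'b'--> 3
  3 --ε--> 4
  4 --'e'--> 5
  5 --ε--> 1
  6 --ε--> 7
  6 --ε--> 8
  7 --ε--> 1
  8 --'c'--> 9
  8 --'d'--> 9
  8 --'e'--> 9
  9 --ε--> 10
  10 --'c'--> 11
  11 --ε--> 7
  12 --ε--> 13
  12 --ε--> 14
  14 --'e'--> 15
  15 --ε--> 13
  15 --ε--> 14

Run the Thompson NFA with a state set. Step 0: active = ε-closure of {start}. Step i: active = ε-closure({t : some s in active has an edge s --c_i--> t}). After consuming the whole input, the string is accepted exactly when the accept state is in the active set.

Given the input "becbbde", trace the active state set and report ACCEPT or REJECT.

Answer: REJECT

Trace:
initial (ε-close {0}): {0,1,2,6,7,8,12,13,14}
'b' @ 1: {3,4}
'e' @ 2: {1,5,12,13,14}  (accept∈set)
'c' @ 3: {}  — dead — no transitions
rest 'bbde' ignored (set empty)
final: {}; accept 13 not in set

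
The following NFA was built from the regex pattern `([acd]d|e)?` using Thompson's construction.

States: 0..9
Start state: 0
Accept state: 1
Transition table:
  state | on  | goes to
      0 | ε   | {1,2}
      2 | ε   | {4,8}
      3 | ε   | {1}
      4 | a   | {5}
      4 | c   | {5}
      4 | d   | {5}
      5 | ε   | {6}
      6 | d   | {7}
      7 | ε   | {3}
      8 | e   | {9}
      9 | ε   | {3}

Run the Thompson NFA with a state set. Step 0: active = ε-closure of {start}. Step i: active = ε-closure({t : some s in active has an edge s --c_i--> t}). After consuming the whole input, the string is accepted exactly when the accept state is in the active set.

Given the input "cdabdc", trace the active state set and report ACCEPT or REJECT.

S₀ = ε-closure({0}) = {0,1,2,4,8}
'c' @ 1: {5,6}
'd' @ 2: {1,3,7}  ✓accept
'a' @ 3: {}  — dead — no transitions
rest 'bdc' ignored (set empty)
end set {} — state 1 not in

Answer: REJECT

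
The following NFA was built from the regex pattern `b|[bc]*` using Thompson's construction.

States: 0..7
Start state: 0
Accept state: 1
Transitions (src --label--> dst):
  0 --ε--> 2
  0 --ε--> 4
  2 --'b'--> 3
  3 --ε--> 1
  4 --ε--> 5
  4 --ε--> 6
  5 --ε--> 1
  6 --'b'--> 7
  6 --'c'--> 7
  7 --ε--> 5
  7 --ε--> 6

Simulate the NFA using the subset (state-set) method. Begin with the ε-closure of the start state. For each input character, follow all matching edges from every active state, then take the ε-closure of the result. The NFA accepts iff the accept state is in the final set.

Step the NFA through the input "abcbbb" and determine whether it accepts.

Answer: REJECT

Steps:
start: ε-closure({0}) = {0,1,2,4,5,6}
'a' @ 1: {}  — state set empty
rest 'bcbbb' ignored (set empty)
end set {} — state 1 not in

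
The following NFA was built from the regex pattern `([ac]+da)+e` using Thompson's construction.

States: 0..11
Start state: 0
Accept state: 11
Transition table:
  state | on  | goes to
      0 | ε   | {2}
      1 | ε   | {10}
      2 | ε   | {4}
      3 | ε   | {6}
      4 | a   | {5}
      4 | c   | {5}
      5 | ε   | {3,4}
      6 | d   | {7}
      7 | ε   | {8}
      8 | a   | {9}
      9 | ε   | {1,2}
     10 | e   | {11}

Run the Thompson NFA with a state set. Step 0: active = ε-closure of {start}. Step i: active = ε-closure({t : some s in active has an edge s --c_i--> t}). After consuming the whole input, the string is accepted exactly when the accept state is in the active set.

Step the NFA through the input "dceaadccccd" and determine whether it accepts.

Answer: REJECT

Trace:
initial (ε-close {0}): {0,2,4}
'd' @ 1: {}  — dead — no transitions
rest 'ceaadccccd' ignored (set empty)
after full input: {}  (accept=11 not in)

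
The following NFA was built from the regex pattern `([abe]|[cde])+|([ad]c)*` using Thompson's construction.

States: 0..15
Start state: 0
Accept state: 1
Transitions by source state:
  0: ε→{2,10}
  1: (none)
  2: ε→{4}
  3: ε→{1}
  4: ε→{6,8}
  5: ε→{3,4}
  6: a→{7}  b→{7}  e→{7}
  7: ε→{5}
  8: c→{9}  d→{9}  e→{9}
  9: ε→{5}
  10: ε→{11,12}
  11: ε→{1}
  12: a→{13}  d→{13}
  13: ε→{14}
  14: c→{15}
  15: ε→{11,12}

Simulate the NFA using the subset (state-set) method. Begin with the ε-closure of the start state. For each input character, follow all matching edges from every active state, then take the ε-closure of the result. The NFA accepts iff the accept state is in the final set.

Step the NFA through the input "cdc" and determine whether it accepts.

S₀ = ε-closure({0}) = {0,1,2,4,6,8,10,11,12}
'c' @ 1: {1,3,4,5,6,8,9}  ✓accept
'd' @ 2: {1,3,4,5,6,8,9}  ✓accept
'c' @ 3: {1,3,4,5,6,8,9}  ✓accept
end set {1,3,4,5,6,8,9} — state 1 in

Answer: ACCEPT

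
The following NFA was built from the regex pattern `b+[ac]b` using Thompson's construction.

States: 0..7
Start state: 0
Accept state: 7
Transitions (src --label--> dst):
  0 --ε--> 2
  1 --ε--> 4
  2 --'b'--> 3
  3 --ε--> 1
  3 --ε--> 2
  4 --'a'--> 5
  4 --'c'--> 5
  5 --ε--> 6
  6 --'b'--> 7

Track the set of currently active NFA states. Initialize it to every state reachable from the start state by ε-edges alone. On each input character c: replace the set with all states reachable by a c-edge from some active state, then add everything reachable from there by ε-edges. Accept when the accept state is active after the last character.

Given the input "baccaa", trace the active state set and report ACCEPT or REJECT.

Answer: REJECT

Trace:
initial (ε-close {0}): {0,2}
'b' @ 1: {1,2,3,4}
'a' @ 2: {5,6}
'c' @ 3: {}  — dead — no transitions
rest 'caa' ignored (set empty)
after full input: {}  (accept=7 not in)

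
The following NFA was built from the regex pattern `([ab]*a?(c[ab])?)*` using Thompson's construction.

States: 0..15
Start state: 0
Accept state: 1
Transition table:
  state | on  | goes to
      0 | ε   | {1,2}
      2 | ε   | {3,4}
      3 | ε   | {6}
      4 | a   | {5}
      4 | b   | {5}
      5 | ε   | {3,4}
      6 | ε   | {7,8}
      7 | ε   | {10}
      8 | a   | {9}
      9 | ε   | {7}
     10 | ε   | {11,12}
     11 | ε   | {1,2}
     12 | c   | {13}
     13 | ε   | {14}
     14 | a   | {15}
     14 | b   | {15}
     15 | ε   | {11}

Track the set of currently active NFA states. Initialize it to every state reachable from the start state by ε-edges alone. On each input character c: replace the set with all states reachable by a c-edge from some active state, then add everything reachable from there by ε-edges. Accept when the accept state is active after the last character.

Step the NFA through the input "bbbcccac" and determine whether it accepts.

start: ε-closure({0}) = {0,1,2,3,4,6,7,8,10,11,12}
'b' @ 1: {1,2,3,4,5,6,7,8,10,11,12}  [accepting]
'b' @ 2: {1,2,3,4,5,6,7,8,10,11,12}  [accepting]
'b' @ 3: {1,2,3,4,5,6,7,8,10,11,12}  [accepting]
'c' @ 4: {13,14}
'c' @ 5: {}  — no active states
rest 'cac' ignored (set empty)
after full input: {}  (accept=1 not in)

Answer: REJECT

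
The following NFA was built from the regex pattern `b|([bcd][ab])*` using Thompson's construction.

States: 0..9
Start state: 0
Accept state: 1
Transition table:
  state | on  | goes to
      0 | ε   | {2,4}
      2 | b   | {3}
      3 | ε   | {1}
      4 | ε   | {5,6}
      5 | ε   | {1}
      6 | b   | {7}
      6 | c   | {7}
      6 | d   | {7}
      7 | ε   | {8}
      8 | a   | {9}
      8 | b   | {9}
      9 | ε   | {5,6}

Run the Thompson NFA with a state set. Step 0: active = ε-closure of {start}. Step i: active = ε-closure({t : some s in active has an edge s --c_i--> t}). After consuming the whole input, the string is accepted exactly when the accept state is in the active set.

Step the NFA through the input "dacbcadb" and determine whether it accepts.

initial (ε-close {0}): {0,1,2,4,5,6}
'd' @ 1: {7,8}
'a' @ 2: {1,5,6,9}  ✓accept
'c' @ 3: {7,8}
'b' @ 4: {1,5,6,9}  ✓accept
'c' @ 5: {7,8}
'a' @ 6: {1,5,6,9}  ✓accept
'd' @ 7: {7,8}
'b' @ 8: {1,5,6,9}  ✓accept
after full input: {1,5,6,9}  (accept=1 in)

Answer: ACCEPT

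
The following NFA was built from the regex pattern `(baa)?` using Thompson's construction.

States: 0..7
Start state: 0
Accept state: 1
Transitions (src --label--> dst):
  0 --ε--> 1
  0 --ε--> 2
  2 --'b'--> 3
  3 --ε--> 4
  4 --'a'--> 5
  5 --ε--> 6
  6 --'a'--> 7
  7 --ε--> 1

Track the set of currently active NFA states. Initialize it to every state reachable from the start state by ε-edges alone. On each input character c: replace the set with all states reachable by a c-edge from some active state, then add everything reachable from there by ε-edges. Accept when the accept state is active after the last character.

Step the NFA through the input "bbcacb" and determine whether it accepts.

Answer: REJECT

Derivation:
S₀ = ε-closure({0}) = {0,1,2}
'b' @ 1: {3,4}
'b' @ 2: {}  — no active states
rest 'cacb' ignored (set empty)
final: {}; accept 1 not in set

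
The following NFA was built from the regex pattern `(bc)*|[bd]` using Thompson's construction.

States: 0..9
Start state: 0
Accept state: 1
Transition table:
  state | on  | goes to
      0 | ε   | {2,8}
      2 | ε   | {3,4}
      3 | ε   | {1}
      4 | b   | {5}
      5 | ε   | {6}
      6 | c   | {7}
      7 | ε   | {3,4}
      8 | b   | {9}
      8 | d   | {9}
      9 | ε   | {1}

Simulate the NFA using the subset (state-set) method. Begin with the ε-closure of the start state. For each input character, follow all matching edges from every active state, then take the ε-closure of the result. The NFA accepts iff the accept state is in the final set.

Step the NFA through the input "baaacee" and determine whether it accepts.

S₀ = ε-closure({0}) = {0,1,2,3,4,8}
'b' @ 1: {1,5,6,9}  (accept∈set)
'a' @ 2: {}  — state set empty
rest 'aacee' ignored (set empty)
end set {} — state 1 not in

Answer: REJECT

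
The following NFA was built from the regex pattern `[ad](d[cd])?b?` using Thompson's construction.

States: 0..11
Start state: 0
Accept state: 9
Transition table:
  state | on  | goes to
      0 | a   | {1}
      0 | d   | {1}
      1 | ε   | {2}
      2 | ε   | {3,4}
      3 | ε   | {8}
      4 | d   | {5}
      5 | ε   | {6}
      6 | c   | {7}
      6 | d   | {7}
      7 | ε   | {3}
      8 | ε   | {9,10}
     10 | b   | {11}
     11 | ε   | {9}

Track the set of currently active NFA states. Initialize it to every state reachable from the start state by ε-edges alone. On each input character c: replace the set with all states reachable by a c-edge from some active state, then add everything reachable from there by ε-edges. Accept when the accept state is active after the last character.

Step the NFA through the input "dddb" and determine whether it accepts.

Answer: ACCEPT

Steps:
initial (ε-close {0}): {0}
'd' @ 1: {1,2,3,4,8,9,10}  (accept∈set)
'd' @ 2: {5,6}
'd' @ 3: {3,7,8,9,10}  (accept∈set)
'b' @ 4: {9,11}  (accept∈set)
after full input: {9,11}  (accept=9 in)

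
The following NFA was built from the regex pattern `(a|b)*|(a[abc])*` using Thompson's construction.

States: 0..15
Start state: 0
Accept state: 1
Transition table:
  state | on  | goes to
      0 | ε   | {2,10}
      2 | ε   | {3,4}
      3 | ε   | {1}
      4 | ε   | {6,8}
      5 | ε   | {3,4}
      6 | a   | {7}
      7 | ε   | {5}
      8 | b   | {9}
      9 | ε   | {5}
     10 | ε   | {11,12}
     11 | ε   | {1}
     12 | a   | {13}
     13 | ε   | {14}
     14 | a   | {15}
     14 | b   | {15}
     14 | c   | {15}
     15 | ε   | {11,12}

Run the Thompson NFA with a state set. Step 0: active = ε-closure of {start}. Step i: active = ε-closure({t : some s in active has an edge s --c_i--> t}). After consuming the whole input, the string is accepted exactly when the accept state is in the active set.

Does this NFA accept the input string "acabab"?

start: ε-closure({0}) = {0,1,2,3,4,6,8,10,11,12}
'a' @ 1: {1,3,4,5,6,7,8,13,14}  (accept∈set)
'c' @ 2: {1,11,12,15}  (accept∈set)
'a' @ 3: {13,14}
'b' @ 4: {1,11,12,15}  (accept∈set)
'a' @ 5: {13,14}
'b' @ 6: {1,11,12,15}  (accept∈set)
end set {1,11,12,15} — state 1 in

Answer: ACCEPT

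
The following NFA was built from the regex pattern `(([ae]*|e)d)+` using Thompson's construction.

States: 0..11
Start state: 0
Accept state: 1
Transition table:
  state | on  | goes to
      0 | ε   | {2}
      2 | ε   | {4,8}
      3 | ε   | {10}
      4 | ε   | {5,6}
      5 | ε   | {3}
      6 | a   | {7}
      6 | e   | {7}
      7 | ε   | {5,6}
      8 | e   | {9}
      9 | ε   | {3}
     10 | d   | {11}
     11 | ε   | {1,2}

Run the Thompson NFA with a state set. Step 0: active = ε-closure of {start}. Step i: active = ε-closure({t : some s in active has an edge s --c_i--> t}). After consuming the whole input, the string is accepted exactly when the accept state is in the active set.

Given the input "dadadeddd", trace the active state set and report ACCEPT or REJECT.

Answer: ACCEPT

Trace:
initial (ε-close {0}): {0,2,3,4,5,6,8,10}
'd' @ 1: {1,2,3,4,5,6,8,10,11}  ✓accept
'a' @ 2: {3,5,6,7,10}
'd' @ 3: {1,2,3,4,5,6,8,10,11}  ✓accept
'a' @ 4: {3,5,6,7,10}
'd' @ 5: {1,2,3,4,5,6,8,10,11}  ✓accept
'e' @ 6: {3,5,6,7,9,10}
'd' @ 7: {1,2,3,4,5,6,8,10,11}  ✓accept
'd' @ 8: {1,2,3,4,5,6,8,10,11}  ✓accept
'd' @ 9: {1,2,3,4,5,6,8,10,11}  ✓accept
after full input: {1,2,3,4,5,6,8,10,11}  (accept=1 in)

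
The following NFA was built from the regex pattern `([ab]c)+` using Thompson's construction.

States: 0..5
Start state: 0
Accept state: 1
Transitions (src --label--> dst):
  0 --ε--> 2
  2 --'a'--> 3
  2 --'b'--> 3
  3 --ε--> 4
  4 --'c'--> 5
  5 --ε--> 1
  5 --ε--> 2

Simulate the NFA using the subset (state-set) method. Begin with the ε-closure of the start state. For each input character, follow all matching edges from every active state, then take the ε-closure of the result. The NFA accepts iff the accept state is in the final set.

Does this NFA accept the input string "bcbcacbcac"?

start: ε-closure({0}) = {0,2}
'b' @ 1: {3,4}
'c' @ 2: {1,2,5}  [accepting]
'b' @ 3: {3,4}
'c' @ 4: {1,2,5}  [accepting]
'a' @ 5: {3,4}
'c' @ 6: {1,2,5}  [accepting]
'b' @ 7: {3,4}
'c' @ 8: {1,2,5}  [accepting]
'a' @ 9: {3,4}
'c' @ 10: {1,2,5}  [accepting]
end set {1,2,5} — state 1 in

Answer: ACCEPT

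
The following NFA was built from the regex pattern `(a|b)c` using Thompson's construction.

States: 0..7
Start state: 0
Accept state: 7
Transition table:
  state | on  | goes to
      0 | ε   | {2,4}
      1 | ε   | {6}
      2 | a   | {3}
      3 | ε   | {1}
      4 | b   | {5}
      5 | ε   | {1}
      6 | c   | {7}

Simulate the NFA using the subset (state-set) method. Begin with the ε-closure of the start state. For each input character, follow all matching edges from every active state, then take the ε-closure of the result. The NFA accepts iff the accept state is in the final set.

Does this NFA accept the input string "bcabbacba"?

S₀ = ε-closure({0}) = {0,2,4}
'b' @ 1: {1,5,6}
'c' @ 2: {7}  ✓accept
'a' @ 3: {}  — state set empty
rest 'bbacba' ignored (set empty)
final: {}; accept 7 not in set

Answer: REJECT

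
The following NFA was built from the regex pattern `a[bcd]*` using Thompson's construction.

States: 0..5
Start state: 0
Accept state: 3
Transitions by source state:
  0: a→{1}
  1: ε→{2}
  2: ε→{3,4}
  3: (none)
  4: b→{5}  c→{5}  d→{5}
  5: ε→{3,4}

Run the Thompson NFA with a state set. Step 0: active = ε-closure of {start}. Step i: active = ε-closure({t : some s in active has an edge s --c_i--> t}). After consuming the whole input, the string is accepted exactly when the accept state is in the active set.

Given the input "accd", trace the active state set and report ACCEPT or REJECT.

initial (ε-close {0}): {0}
'a' @ 1: {1,2,3,4}  ✓accept
'c' @ 2: {3,4,5}  ✓accept
'c' @ 3: {3,4,5}  ✓accept
'd' @ 4: {3,4,5}  ✓accept
final: {3,4,5}; accept 3 in set

Answer: ACCEPT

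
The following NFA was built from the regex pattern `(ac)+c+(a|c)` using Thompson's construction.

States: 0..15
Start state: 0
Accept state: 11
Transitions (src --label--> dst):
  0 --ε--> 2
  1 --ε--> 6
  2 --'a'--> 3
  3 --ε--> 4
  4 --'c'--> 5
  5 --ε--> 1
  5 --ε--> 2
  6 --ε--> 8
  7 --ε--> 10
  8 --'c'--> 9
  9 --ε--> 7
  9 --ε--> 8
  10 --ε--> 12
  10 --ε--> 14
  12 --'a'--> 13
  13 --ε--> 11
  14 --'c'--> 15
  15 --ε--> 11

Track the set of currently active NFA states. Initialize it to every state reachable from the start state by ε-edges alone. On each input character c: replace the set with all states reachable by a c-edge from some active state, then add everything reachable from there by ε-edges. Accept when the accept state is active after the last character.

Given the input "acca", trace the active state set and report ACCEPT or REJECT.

Answer: ACCEPT

Derivation:
S₀ = ε-closure({0}) = {0,2}
'a' @ 1: {3,4}
'c' @ 2: {1,2,5,6,8}
'c' @ 3: {7,8,9,10,12,14}
'a' @ 4: {11,13}  [accepting]
end set {11,13} — state 11 in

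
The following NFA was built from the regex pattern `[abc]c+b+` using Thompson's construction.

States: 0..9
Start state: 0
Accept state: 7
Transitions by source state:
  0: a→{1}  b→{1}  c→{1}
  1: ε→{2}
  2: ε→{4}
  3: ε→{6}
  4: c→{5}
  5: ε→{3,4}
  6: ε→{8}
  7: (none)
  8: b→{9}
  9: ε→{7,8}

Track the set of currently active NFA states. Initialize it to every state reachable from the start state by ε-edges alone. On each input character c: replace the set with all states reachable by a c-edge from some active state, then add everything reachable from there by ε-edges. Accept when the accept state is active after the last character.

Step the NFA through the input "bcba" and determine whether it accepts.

Answer: REJECT

Trace:
initial (ε-close {0}): {0}
'b' @ 1: {1,2,4}
'c' @ 2: {3,4,5,6,8}
'b' @ 3: {7,8,9}  ✓accept
'a' @ 4: {}  — state set empty
after full input: {}  (accept=7 not in)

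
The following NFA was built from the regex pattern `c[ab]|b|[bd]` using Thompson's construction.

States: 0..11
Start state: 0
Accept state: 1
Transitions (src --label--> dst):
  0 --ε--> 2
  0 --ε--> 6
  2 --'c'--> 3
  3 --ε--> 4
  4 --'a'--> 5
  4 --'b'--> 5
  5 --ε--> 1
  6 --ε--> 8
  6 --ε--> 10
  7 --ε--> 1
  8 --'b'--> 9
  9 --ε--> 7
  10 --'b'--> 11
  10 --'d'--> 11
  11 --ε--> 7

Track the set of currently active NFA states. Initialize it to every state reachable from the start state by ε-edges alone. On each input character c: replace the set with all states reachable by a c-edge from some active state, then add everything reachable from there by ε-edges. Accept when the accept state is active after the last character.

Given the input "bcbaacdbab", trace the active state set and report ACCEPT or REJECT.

initial (ε-close {0}): {0,2,6,8,10}
'b' @ 1: {1,7,9,11}  [accepting]
'c' @ 2: {}  — state set empty
rest 'baacdbab' ignored (set empty)
final: {}; accept 1 not in set

Answer: REJECT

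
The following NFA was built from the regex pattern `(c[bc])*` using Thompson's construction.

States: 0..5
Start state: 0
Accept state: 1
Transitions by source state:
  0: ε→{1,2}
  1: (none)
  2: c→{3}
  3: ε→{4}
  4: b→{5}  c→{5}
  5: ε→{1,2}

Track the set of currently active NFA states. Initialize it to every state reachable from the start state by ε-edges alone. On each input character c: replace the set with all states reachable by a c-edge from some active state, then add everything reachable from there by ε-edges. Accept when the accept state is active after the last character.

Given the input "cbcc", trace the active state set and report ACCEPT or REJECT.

start: ε-closure({0}) = {0,1,2}
'c' @ 1: {3,4}
'b' @ 2: {1,2,5}  ✓accept
'c' @ 3: {3,4}
'c' @ 4: {1,2,5}  ✓accept
end set {1,2,5} — state 1 in

Answer: ACCEPT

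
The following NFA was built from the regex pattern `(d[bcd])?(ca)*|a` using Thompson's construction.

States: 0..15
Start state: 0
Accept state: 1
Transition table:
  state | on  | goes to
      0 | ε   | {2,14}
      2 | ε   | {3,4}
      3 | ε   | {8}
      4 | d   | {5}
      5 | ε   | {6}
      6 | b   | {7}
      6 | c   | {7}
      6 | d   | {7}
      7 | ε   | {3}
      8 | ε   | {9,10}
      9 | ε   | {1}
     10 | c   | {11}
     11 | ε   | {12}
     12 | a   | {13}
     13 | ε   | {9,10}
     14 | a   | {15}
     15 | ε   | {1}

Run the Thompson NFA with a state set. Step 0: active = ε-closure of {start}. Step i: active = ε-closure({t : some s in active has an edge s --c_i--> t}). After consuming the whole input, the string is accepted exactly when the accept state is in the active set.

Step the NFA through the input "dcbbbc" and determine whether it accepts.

Answer: REJECT

Steps:
start: ε-closure({0}) = {0,1,2,3,4,8,9,10,14}
'd' @ 1: {5,6}
'c' @ 2: {1,3,7,8,9,10}  ✓accept
'b' @ 3: {}  — state set empty
rest 'bbc' ignored (set empty)
after full input: {}  (accept=1 not in)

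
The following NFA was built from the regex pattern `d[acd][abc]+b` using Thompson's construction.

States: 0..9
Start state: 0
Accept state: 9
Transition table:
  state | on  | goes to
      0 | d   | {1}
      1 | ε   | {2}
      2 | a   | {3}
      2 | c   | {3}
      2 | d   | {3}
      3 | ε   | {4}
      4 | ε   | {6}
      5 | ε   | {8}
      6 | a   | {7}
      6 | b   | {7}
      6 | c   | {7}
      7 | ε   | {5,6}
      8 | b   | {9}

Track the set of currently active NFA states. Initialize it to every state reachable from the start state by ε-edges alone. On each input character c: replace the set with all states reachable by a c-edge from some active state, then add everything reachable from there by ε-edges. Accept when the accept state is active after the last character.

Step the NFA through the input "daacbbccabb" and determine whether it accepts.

initial (ε-close {0}): {0}
'd' @ 1: {1,2}
'a' @ 2: {3,4,6}
'a' @ 3: {5,6,7,8}
'c' @ 4: {5,6,7,8}
'b' @ 5: {5,6,7,8,9}  (accept∈set)
'b' @ 6: {5,6,7,8,9}  (accept∈set)
'c' @ 7: {5,6,7,8}
'c' @ 8: {5,6,7,8}
'a' @ 9: {5,6,7,8}
'b' @ 10: {5,6,7,8,9}  (accept∈set)
'b' @ 11: {5,6,7,8,9}  (accept∈set)
end set {5,6,7,8,9} — state 9 in

Answer: ACCEPT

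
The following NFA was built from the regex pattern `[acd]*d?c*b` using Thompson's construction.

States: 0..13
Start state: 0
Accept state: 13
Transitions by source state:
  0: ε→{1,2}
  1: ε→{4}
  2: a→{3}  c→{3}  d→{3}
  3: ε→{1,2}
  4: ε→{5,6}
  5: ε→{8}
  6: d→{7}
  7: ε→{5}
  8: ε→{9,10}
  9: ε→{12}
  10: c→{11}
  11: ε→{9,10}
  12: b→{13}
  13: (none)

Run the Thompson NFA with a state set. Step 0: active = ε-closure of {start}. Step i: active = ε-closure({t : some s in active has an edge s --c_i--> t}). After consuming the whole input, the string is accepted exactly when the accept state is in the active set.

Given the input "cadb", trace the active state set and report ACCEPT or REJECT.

Answer: ACCEPT

Derivation:
S₀ = ε-closure({0}) = {0,1,2,4,5,6,8,9,10,12}
'c' @ 1: {1,2,3,4,5,6,8,9,10,11,12}
'a' @ 2: {1,2,3,4,5,6,8,9,10,12}
'd' @ 3: {1,2,3,4,5,6,7,8,9,10,12}
'b' @ 4: {13}  ✓accept
final: {13}; accept 13 in set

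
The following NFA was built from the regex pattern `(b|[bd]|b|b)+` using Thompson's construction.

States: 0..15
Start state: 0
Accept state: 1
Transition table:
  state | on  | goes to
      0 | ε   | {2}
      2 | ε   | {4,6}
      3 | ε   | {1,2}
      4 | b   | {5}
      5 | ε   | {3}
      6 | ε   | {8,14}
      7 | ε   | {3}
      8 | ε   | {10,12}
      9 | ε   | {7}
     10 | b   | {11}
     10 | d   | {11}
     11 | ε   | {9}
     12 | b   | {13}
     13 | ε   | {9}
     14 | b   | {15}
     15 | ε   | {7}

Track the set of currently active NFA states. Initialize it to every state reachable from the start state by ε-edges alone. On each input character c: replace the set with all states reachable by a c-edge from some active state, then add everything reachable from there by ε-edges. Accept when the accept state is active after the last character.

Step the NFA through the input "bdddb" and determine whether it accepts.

Answer: ACCEPT

Derivation:
initial (ε-close {0}): {0,2,4,6,8,10,12,14}
'b' @ 1: {1,2,3,4,5,6,7,8,9,10,11,12,13,14,15}  ✓accept
'd' @ 2: {1,2,3,4,6,7,8,9,10,11,12,14}  ✓accept
'd' @ 3: {1,2,3,4,6,7,8,9,10,11,12,14}  ✓accept
'd' @ 4: {1,2,3,4,6,7,8,9,10,11,12,14}  ✓accept
'b' @ 5: {1,2,3,4,5,6,7,8,9,10,11,12,13,14,15}  ✓accept
final: {1,2,3,4,5,6,7,8,9,10,11,12,13,14,15}; accept 1 in set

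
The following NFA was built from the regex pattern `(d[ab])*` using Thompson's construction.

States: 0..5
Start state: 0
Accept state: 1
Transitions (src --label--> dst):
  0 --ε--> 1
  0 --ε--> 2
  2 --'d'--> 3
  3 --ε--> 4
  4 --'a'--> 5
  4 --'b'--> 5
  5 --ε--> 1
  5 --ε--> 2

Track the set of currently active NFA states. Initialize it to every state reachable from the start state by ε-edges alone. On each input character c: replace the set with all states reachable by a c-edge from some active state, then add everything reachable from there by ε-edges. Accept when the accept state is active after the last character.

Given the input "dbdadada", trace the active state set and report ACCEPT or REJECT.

initial (ε-close {0}): {0,1,2}
'd' @ 1: {3,4}
'b' @ 2: {1,2,5}  (accept∈set)
'd' @ 3: {3,4}
'a' @ 4: {1,2,5}  (accept∈set)
'd' @ 5: {3,4}
'a' @ 6: {1,2,5}  (accept∈set)
'd' @ 7: {3,4}
'a' @ 8: {1,2,5}  (accept∈set)
end set {1,2,5} — state 1 in

Answer: ACCEPT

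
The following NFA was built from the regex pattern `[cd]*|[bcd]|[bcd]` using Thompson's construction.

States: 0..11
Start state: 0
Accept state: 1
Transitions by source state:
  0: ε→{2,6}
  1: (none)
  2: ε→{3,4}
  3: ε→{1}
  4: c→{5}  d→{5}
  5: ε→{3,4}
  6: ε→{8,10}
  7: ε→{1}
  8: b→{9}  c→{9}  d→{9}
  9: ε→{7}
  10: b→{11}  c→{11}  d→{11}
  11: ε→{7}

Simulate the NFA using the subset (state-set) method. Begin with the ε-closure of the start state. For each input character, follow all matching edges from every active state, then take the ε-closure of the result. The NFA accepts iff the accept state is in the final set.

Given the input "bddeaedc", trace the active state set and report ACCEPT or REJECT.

S₀ = ε-closure({0}) = {0,1,2,3,4,6,8,10}
'b' @ 1: {1,7,9,11}  (accept∈set)
'd' @ 2: {}  — no active states
rest 'deaedc' ignored (set empty)
after full input: {}  (accept=1 not in)

Answer: REJECT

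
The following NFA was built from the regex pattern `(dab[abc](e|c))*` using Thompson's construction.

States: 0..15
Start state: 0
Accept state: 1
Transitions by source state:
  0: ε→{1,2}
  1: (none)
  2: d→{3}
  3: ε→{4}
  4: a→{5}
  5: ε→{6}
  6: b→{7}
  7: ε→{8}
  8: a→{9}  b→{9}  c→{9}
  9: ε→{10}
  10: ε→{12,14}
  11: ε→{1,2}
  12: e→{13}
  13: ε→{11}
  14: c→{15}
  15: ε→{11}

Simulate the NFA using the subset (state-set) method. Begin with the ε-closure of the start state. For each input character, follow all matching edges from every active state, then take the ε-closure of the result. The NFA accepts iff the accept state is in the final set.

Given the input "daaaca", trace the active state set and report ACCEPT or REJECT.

start: ε-closure({0}) = {0,1,2}
'd' @ 1: {3,4}
'a' @ 2: {5,6}
'a' @ 3: {}  — no active states
rest 'aca' ignored (set empty)
final: {}; accept 1 not in set

Answer: REJECT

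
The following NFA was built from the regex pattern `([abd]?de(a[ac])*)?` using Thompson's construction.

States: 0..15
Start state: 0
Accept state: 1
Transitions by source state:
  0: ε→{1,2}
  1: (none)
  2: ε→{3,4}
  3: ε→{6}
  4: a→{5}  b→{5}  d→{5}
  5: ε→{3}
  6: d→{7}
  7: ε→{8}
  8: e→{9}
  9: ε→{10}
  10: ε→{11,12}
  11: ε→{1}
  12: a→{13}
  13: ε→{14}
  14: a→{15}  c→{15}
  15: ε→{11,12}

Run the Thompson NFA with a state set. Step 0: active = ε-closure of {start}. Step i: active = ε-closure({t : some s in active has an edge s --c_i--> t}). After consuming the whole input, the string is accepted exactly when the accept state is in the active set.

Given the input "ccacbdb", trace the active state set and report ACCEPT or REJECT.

Answer: REJECT

Steps:
initial (ε-close {0}): {0,1,2,3,4,6}
'c' @ 1: {}  — no active states
rest 'cacbdb' ignored (set empty)
after full input: {}  (accept=1 not in)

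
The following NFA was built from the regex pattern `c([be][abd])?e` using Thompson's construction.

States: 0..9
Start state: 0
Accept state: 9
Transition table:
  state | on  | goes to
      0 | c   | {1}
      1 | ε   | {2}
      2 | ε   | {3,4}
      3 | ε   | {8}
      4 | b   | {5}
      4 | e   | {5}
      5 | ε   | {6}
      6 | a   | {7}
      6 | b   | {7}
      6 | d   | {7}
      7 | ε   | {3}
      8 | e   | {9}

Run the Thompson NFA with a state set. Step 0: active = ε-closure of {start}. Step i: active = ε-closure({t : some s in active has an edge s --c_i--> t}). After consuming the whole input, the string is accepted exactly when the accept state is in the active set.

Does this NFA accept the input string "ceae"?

Answer: ACCEPT

Derivation:
initial (ε-close {0}): {0}
'c' @ 1: {1,2,3,4,8}
'e' @ 2: {5,6,9}  (accept∈set)
'a' @ 3: {3,7,8}
'e' @ 4: {9}  (accept∈set)
after full input: {9}  (accept=9 in)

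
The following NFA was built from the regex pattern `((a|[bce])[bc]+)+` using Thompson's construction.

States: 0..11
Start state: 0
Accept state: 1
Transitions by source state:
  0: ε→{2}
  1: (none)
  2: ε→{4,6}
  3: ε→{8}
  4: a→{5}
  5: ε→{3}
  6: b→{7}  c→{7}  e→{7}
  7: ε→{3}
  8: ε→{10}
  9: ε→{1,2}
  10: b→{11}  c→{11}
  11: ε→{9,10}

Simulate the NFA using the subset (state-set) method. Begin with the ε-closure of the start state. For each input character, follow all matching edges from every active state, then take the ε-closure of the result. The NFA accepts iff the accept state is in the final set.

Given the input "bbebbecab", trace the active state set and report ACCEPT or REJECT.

Answer: ACCEPT

Derivation:
start: ε-closure({0}) = {0,2,4,6}
'b' @ 1: {3,7,8,10}
'b' @ 2: {1,2,4,6,9,10,11}  (accept∈set)
'e' @ 3: {3,7,8,10}
'b' @ 4: {1,2,4,6,9,10,11}  (accept∈set)
'b' @ 5: {1,2,3,4,6,7,8,9,10,11}  (accept∈set)
'e' @ 6: {3,7,8,10}
'c' @ 7: {1,2,4,6,9,10,11}  (accept∈set)
'a' @ 8: {3,5,8,10}
'b' @ 9: {1,2,4,6,9,10,11}  (accept∈set)
after full input: {1,2,4,6,9,10,11}  (accept=1 in)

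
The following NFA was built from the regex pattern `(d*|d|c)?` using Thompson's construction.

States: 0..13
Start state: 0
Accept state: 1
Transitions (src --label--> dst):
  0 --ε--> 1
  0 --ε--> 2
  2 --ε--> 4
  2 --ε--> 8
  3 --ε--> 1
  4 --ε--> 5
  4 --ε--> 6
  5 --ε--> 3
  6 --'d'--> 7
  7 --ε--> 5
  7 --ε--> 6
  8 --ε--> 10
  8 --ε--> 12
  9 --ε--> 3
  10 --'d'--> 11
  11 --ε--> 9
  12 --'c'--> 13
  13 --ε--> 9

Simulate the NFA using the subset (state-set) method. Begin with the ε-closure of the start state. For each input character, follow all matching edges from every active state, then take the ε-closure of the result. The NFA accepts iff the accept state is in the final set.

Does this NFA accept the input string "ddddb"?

S₀ = ε-closure({0}) = {0,1,2,3,4,5,6,8,10,12}
'd' @ 1: {1,3,5,6,7,9,11}  [accepting]
'd' @ 2: {1,3,5,6,7}  [accepting]
'd' @ 3: {1,3,5,6,7}  [accepting]
'd' @ 4: {1,3,5,6,7}  [accepting]
'b' @ 5: {}  — no active states
end set {} — state 1 not in

Answer: REJECT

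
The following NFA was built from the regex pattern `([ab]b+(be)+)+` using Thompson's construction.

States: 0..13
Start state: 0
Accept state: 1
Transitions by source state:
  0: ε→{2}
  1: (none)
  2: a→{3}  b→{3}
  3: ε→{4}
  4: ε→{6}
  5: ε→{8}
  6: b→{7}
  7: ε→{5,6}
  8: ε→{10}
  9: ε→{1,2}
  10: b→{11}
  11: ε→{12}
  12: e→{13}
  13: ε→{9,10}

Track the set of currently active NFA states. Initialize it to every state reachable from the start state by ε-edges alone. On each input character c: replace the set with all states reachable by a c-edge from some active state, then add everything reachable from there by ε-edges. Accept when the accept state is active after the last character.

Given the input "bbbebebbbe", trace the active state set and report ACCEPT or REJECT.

start: ε-closure({0}) = {0,2}
'b' @ 1: {3,4,6}
'b' @ 2: {5,6,7,8,10}
'b' @ 3: {5,6,7,8,10,11,12}
'e' @ 4: {1,2,9,10,13}  (accept∈set)
'b' @ 5: {3,4,6,11,12}
'e' @ 6: {1,2,9,10,13}  (accept∈set)
'b' @ 7: {3,4,6,11,12}
'b' @ 8: {5,6,7,8,10}
'b' @ 9: {5,6,7,8,10,11,12}
'e' @ 10: {1,2,9,10,13}  (accept∈set)
after full input: {1,2,9,10,13}  (accept=1 in)

Answer: ACCEPT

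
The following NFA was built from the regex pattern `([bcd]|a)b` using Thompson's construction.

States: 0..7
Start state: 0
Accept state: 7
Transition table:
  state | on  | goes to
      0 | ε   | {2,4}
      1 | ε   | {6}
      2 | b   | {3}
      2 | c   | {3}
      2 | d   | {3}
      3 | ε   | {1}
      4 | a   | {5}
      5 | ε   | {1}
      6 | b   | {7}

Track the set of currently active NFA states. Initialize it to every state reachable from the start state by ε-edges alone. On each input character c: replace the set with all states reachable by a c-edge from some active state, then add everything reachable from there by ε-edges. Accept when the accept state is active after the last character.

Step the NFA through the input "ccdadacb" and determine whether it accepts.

Answer: REJECT

Trace:
start: ε-closure({0}) = {0,2,4}
'c' @ 1: {1,3,6}
'c' @ 2: {}  — state set empty
rest 'dadacb' ignored (set empty)
final: {}; accept 7 not in set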